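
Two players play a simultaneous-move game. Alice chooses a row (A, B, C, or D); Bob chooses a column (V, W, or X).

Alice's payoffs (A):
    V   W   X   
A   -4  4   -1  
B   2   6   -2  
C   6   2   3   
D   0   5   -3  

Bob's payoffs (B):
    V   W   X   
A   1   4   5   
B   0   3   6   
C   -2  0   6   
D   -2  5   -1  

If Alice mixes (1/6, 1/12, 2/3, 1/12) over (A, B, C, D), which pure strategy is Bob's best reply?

Compute Bob's expected payoff from each pure strategy against the given mix.
V: (1/6)·1 + (1/12)·0 + (2/3)·(-2) + (1/12)·(-2) = -4/3
W: (1/6)·4 + (1/12)·3 + (2/3)·0 + (1/12)·5 = 4/3
X: (1/6)·5 + (1/12)·6 + (2/3)·6 + (1/12)·(-1) = 21/4
Highest expected payoff is 21/4, from X.

X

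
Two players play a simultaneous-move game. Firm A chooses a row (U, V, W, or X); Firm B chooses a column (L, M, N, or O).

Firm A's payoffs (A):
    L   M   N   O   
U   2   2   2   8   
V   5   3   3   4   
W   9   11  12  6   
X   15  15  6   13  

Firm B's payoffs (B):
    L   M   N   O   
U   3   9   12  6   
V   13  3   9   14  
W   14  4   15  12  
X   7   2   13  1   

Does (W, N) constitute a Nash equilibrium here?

Yes

Holding Firm B at N: Firm A gets 12 from W, versus 2 from U, 3 from V, 6 from X. No profitable deviation for Firm A.
Holding Firm A at W: Firm B gets 15 from N, versus 14 from L, 4 from M, 12 from O. No profitable deviation for Firm B either.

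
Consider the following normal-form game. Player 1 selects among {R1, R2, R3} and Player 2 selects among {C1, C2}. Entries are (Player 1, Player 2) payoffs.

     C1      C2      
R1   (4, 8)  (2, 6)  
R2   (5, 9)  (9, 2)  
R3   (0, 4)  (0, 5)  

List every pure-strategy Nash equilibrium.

Find each player's best response to every opponent strategy; NE are the intersections.
Player 1's best responses — vs C1: R2 (payoff 5); vs C2: R2 (payoff 9).
Player 2's best responses — vs R1: C1 (payoff 8); vs R2: C1 (payoff 9); vs R3: C2 (payoff 5).
The only mutual best response is (R2, C1); neither player gains by switching there.

(R2, C1)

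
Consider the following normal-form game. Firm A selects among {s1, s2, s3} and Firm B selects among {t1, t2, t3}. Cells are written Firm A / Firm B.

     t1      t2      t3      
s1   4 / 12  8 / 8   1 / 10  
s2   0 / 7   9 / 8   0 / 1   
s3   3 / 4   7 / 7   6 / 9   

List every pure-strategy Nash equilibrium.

(s1, t1), (s2, t2), and (s3, t3)

A profile is a Nash equilibrium when each player is best-responding to the other.
Firm A's best responses — vs t1: s1 (payoff 4); vs t2: s2 (payoff 9); vs t3: s3 (payoff 6).
Firm B's best responses — vs s1: t1 (payoff 12); vs s2: t2 (payoff 8); vs s3: t3 (payoff 9).
Mutual best responses occur at (s1, t1), (s2, t2), and (s3, t3); at each, neither player gains by switching.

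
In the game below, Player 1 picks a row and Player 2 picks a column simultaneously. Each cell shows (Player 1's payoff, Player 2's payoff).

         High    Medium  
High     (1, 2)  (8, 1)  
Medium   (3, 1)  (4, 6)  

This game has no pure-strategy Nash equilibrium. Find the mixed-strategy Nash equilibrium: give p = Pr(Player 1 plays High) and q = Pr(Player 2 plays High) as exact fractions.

Each player's mixing probability is pinned down by making the *other* player indifferent.
Player 2 indifferent between High and Medium: p·2 + (1−p)·1 = p·1 + (1−p)·6 ⟹ 1 + 1p = 6 + (-5)p ⟹ p = 5/6.
Player 1 indifferent between High and Medium: q·1 + (1−q)·8 = q·3 + (1−q)·4 ⟹ 8 + (-7)q = 4 + (-1)q ⟹ q = 2/3.

p = 5/6, q = 2/3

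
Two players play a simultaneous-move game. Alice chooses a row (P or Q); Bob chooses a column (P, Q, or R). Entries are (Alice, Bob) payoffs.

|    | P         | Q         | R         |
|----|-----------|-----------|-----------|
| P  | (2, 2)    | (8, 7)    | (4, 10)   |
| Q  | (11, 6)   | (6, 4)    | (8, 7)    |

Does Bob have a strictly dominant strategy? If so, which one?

A strategy is strictly dominant if it gives Bob a strictly higher payoff than every other strategy, against every choice by the opponent.
R strictly dominates: vs P: 10 > each of {2, 7}; vs Q: 7 > each of {6, 4}.

R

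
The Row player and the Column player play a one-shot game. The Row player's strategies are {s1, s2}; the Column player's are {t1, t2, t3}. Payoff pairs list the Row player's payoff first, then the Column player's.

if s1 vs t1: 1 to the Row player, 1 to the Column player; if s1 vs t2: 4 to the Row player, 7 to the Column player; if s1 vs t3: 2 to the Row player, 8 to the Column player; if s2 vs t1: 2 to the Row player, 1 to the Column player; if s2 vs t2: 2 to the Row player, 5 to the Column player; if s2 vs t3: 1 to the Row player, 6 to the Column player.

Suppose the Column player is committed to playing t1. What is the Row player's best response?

With the Column player fixed at t1, the Row player's payoffs are: s1 → 1, s2 → 2.
The maximum is 2, achieved by s2.

s2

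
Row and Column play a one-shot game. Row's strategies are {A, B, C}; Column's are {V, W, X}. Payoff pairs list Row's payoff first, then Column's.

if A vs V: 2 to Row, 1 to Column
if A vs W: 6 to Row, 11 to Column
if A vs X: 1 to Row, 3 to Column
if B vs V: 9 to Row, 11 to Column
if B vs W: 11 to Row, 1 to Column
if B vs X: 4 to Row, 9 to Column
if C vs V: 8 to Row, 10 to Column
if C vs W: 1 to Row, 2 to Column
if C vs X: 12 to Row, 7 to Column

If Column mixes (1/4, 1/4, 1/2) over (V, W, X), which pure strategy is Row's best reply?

C

Row's best reply maximizes expected payoff against the mix.
A: (1/4)·2 + (1/4)·6 + (1/2)·1 = 5/2
B: (1/4)·9 + (1/4)·11 + (1/2)·4 = 7
C: (1/4)·8 + (1/4)·1 + (1/2)·12 = 33/4
Highest expected payoff is 33/4, from C.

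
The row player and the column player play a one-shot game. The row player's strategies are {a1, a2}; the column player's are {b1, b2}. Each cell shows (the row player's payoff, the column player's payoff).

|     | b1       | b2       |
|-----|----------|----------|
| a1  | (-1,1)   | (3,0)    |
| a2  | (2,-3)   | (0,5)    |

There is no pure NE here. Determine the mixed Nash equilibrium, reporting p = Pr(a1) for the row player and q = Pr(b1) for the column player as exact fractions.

Each player's mixing probability is pinned down by making the *other* player indifferent.
The column player indifferent between b1 and b2: p·1 + (1−p)·(-3) = p·0 + (1−p)·5 ⟹ (-3) + 4p = 5 + (-5)p ⟹ p = 8/9.
The row player indifferent between a1 and a2: q·(-1) + (1−q)·3 = q·2 + (1−q)·0 ⟹ 3 + (-4)q = 0 + 2q ⟹ q = 1/2.

p = 8/9, q = 1/2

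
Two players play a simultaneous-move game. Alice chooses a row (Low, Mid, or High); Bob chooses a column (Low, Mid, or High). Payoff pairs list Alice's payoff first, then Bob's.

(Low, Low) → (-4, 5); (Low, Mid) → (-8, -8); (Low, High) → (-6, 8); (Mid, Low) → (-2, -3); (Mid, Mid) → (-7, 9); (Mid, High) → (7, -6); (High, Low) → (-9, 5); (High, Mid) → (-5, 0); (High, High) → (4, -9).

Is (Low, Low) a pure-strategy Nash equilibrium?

Holding Bob at Low: Alice gets -4 from Low but could get -2 by switching to Mid. Alice has a profitable deviation.

No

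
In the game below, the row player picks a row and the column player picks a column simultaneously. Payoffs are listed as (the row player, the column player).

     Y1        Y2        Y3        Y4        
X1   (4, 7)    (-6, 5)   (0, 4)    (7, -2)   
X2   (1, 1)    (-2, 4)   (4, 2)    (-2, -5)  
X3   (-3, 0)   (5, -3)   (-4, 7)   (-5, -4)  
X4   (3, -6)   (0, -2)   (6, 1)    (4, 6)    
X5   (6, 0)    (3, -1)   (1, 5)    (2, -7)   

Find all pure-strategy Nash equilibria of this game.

A profile is a Nash equilibrium when each player is best-responding to the other.
The row player's best responses — vs Y1: X5 (payoff 6); vs Y2: X3 (payoff 5); vs Y3: X4 (payoff 6); vs Y4: X1 (payoff 7).
The column player's best responses — vs X1: Y1 (payoff 7); vs X2: Y2 (payoff 4); vs X3: Y3 (payoff 7); vs X4: Y4 (payoff 6); vs X5: Y3 (payoff 5).
No cell has both players best-responding. For instance, the row player's best reply to Y4 is X1, but against X1 the column player prefers Y1 over Y4.

There is no pure-strategy Nash equilibrium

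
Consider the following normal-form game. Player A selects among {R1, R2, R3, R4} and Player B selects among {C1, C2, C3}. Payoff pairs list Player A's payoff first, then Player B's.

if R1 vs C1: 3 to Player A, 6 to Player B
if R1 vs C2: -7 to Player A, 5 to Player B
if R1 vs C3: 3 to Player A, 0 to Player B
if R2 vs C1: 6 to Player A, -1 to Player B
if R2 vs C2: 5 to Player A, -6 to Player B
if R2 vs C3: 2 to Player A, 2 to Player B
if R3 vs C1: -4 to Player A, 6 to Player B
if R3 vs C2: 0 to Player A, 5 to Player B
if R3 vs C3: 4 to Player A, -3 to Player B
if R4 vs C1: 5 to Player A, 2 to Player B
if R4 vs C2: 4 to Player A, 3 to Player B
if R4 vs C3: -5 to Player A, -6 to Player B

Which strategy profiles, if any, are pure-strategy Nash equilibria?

Check mutual best responses: a cell is a NE iff neither player can gain by unilaterally deviating.
Player A's best responses — vs C1: R2 (payoff 6); vs C2: R2 (payoff 5); vs C3: R3 (payoff 4).
Player B's best responses — vs R1: C1 (payoff 6); vs R2: C3 (payoff 2); vs R3: C1 (payoff 6); vs R4: C2 (payoff 3).
No cell has both players best-responding. For instance, Player A's best reply to C2 is R2, but against R2 Player B prefers C3 over C2.

None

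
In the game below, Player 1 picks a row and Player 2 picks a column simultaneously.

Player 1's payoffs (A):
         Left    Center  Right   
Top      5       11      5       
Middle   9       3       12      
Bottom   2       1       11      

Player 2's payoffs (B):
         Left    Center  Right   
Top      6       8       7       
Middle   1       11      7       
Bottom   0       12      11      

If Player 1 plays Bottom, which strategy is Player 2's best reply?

With Player 1 fixed at Bottom, Player 2's payoffs are: Left → 0, Center → 12, Right → 11.
The maximum is 12, achieved by Center.

Center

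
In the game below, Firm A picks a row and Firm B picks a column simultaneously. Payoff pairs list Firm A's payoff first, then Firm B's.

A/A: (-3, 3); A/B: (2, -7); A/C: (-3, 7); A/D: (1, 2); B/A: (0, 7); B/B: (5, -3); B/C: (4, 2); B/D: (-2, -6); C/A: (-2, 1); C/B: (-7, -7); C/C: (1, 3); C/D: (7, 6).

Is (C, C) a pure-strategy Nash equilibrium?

Holding Firm B at C: Firm A gets 1 from C but could get 4 by switching to B. Firm A has a profitable deviation.

No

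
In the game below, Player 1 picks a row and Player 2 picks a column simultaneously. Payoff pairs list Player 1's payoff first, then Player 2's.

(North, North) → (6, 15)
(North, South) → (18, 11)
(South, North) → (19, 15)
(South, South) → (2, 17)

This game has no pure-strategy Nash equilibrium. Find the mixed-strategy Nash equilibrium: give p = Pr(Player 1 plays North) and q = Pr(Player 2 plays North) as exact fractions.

In a mixed NE each player is indifferent between their pure strategies, so the opponent's mix sets the indifference.
Player 2 indifferent between North and South: p·15 + (1−p)·15 = p·11 + (1−p)·17 ⟹ 15 + 0p = 17 + (-6)p ⟹ p = 1/3.
Player 1 indifferent between North and South: q·6 + (1−q)·18 = q·19 + (1−q)·2 ⟹ 18 + (-12)q = 2 + 17q ⟹ q = 16/29.

p = 1/3, q = 16/29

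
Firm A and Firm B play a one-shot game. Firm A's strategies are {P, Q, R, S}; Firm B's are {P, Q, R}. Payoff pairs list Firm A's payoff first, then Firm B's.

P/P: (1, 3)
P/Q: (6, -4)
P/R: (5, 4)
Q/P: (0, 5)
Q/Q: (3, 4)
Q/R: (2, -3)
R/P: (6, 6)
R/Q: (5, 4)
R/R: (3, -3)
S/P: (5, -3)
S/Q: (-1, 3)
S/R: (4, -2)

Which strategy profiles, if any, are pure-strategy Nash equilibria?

(P, R) and (R, P)

A profile is a Nash equilibrium when each player is best-responding to the other.
Firm A's best responses — vs P: R (payoff 6); vs Q: P (payoff 6); vs R: P (payoff 5).
Firm B's best responses — vs P: R (payoff 4); vs Q: P (payoff 5); vs R: P (payoff 6); vs S: Q (payoff 3).
Mutual best responses occur at (P, R) and (R, P); at each, neither player gains by switching.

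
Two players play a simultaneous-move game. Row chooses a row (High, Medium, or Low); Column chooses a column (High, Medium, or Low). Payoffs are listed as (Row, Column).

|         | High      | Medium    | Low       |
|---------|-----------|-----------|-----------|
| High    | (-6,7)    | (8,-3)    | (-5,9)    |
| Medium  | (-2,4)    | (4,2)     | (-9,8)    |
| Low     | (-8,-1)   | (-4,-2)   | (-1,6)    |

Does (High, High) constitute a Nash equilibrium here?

No

Holding Column at High: Row gets -6 from High but could get -2 by switching to Medium. Row has a profitable deviation.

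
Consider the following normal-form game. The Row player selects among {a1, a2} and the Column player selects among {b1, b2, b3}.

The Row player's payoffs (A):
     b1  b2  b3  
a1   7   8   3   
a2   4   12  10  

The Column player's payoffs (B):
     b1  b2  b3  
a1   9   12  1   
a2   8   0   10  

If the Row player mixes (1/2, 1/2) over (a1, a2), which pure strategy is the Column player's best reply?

b1

The Column player's best reply maximizes expected payoff against the mix.
b1: (1/2)·9 + (1/2)·8 = 17/2
b2: (1/2)·12 + (1/2)·0 = 6
b3: (1/2)·1 + (1/2)·10 = 11/2
Highest expected payoff is 17/2, from b1.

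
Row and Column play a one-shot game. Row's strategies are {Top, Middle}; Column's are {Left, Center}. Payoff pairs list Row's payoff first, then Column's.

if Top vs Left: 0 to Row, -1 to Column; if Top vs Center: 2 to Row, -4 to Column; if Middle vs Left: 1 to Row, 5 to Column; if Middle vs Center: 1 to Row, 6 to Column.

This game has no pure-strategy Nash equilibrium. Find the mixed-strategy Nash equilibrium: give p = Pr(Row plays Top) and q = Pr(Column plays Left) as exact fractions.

p = 1/4, q = 1/2

In a mixed NE each player is indifferent between their pure strategies, so the opponent's mix sets the indifference.
Column indifferent between Left and Center: p·(-1) + (1−p)·5 = p·(-4) + (1−p)·6 ⟹ 5 + (-6)p = 6 + (-10)p ⟹ p = 1/4.
Row indifferent between Top and Middle: q·0 + (1−q)·2 = q·1 + (1−q)·1 ⟹ 2 + (-2)q = 1 + 0q ⟹ q = 1/2.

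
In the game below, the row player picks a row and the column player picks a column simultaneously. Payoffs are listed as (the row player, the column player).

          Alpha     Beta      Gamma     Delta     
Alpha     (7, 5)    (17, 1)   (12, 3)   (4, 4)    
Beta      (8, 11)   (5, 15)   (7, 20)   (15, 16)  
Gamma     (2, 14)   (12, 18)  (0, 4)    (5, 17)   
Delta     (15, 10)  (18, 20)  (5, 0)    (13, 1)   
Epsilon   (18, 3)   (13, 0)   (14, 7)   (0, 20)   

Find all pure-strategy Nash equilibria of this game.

(Delta, Beta)

A profile is a Nash equilibrium when each player is best-responding to the other.
The row player's best responses — vs Alpha: Epsilon (payoff 18); vs Beta: Delta (payoff 18); vs Gamma: Epsilon (payoff 14); vs Delta: Beta (payoff 15).
The column player's best responses — vs Alpha: Alpha (payoff 5); vs Beta: Gamma (payoff 20); vs Gamma: Beta (payoff 18); vs Delta: Beta (payoff 20); vs Epsilon: Delta (payoff 20).
The only mutual best response is (Delta, Beta); neither player gains by switching there.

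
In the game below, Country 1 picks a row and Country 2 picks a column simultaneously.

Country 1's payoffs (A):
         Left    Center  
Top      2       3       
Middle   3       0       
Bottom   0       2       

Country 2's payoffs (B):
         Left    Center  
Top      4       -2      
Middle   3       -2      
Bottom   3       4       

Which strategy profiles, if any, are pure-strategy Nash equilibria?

A profile is a Nash equilibrium when each player is best-responding to the other.
Country 1's best responses — vs Left: Middle (payoff 3); vs Center: Top (payoff 3).
Country 2's best responses — vs Top: Left (payoff 4); vs Middle: Left (payoff 3); vs Bottom: Center (payoff 4).
The only mutual best response is (Middle, Left); neither player gains by switching there.

(Middle, Left)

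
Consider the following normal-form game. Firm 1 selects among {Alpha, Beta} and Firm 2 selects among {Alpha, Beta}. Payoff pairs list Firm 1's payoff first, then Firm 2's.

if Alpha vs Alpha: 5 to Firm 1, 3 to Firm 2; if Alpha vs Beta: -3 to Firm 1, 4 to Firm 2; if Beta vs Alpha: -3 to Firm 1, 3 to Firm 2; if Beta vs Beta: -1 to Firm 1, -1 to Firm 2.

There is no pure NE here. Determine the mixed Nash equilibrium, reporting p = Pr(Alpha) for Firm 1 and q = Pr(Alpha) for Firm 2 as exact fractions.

In a mixed NE each player is indifferent between their pure strategies, so the opponent's mix sets the indifference.
Firm 2 indifferent between Alpha and Beta: p·3 + (1−p)·3 = p·4 + (1−p)·(-1) ⟹ 3 + 0p = (-1) + 5p ⟹ p = 4/5.
Firm 1 indifferent between Alpha and Beta: q·5 + (1−q)·(-3) = q·(-3) + (1−q)·(-1) ⟹ (-3) + 8q = (-1) + (-2)q ⟹ q = 1/5.

p = 4/5, q = 1/5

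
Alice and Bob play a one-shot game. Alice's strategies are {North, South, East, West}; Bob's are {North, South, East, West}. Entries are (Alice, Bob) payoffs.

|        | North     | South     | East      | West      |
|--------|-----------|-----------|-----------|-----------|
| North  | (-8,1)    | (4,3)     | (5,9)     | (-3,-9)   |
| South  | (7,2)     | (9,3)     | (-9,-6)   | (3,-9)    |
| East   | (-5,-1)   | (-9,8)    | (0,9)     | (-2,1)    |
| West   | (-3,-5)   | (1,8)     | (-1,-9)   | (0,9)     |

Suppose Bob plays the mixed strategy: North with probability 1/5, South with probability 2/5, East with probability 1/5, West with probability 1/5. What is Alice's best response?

South

Compute Alice's expected payoff from each pure strategy against the given mix.
North: (1/5)·(-8) + (2/5)·4 + (1/5)·5 + (1/5)·(-3) = 2/5
South: (1/5)·7 + (2/5)·9 + (1/5)·(-9) + (1/5)·3 = 19/5
East: (1/5)·(-5) + (2/5)·(-9) + (1/5)·0 + (1/5)·(-2) = -5
West: (1/5)·(-3) + (2/5)·1 + (1/5)·(-1) + (1/5)·0 = -2/5
Highest expected payoff is 19/5, from South.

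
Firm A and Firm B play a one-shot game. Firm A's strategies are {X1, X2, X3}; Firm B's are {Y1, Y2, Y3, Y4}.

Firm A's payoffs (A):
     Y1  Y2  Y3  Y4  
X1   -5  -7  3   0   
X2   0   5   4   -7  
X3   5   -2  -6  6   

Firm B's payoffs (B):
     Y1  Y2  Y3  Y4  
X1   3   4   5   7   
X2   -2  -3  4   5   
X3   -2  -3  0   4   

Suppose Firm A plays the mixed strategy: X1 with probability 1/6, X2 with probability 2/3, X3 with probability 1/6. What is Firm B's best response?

Y4

Compute Firm B's expected payoff from each pure strategy against the given mix.
Y1: (1/6)·3 + (2/3)·(-2) + (1/6)·(-2) = -7/6
Y2: (1/6)·4 + (2/3)·(-3) + (1/6)·(-3) = -11/6
Y3: (1/6)·5 + (2/3)·4 + (1/6)·0 = 7/2
Y4: (1/6)·7 + (2/3)·5 + (1/6)·4 = 31/6
Highest expected payoff is 31/6, from Y4.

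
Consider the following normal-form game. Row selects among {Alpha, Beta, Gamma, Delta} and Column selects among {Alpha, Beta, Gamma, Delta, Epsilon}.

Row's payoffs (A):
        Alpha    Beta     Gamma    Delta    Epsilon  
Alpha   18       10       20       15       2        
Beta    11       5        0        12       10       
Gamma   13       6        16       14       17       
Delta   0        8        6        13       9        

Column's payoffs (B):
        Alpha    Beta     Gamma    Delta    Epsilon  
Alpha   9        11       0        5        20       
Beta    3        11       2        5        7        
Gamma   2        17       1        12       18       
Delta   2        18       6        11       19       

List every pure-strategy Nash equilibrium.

(Gamma, Epsilon)

Find each player's best response to every opponent strategy; NE are the intersections.
Row's best responses — vs Alpha: Alpha (payoff 18); vs Beta: Alpha (payoff 10); vs Gamma: Alpha (payoff 20); vs Delta: Alpha (payoff 15); vs Epsilon: Gamma (payoff 17).
Column's best responses — vs Alpha: Epsilon (payoff 20); vs Beta: Beta (payoff 11); vs Gamma: Epsilon (payoff 18); vs Delta: Epsilon (payoff 19).
The only mutual best response is (Gamma, Epsilon); neither player gains by switching there.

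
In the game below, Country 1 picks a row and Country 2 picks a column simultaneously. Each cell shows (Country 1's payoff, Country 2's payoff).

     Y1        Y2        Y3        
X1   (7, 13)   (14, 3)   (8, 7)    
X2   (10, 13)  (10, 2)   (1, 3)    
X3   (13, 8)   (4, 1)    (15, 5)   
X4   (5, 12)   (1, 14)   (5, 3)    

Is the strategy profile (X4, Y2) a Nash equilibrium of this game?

Holding Country 2 at Y2: Country 1 gets 1 from X4 but could get 14 by switching to X1. Country 1 has a profitable deviation.

No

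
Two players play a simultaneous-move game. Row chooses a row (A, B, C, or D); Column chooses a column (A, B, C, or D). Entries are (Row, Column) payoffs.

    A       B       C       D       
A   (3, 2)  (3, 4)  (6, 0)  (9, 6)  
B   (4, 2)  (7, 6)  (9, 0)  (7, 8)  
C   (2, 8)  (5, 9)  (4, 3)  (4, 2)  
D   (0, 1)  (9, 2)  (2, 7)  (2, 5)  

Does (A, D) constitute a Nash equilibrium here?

Holding Column at D: Row gets 9 from A, versus 7 from B, 4 from C, 2 from D. No profitable deviation for Row.
Holding Row at A: Column gets 6 from D, versus 2 from A, 4 from B, 0 from C. No profitable deviation for Column either.

Yes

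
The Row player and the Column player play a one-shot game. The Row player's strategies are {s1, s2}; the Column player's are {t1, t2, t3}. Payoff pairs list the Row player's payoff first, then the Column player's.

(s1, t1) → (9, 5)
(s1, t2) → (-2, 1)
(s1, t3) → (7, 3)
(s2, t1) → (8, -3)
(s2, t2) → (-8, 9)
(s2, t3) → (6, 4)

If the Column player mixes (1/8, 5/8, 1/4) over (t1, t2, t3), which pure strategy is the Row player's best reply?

s1

Compute the Row player's expected payoff from each pure strategy against the given mix.
s1: (1/8)·9 + (5/8)·(-2) + (1/4)·7 = 13/8
s2: (1/8)·8 + (5/8)·(-8) + (1/4)·6 = -5/2
Highest expected payoff is 13/8, from s1.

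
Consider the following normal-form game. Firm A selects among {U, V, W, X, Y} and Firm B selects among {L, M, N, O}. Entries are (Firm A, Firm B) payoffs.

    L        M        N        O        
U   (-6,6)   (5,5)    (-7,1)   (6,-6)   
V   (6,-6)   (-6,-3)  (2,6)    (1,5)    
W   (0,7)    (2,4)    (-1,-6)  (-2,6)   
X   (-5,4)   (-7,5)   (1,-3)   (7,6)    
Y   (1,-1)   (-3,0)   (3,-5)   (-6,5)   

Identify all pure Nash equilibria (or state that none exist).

(X, O)

Find each player's best response to every opponent strategy; NE are the intersections.
Firm A's best responses — vs L: V (payoff 6); vs M: U (payoff 5); vs N: Y (payoff 3); vs O: X (payoff 7).
Firm B's best responses — vs U: L (payoff 6); vs V: N (payoff 6); vs W: L (payoff 7); vs X: O (payoff 6); vs Y: O (payoff 5).
The only mutual best response is (X, O); neither player gains by switching there.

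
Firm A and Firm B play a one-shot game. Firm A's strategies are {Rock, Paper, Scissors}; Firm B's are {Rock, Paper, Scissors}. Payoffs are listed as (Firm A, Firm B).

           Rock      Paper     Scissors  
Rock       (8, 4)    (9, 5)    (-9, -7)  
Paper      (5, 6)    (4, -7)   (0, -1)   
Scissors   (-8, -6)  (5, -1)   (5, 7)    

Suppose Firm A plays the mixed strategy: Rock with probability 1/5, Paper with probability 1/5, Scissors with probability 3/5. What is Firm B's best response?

Compute Firm B's expected payoff from each pure strategy against the given mix.
Rock: (1/5)·4 + (1/5)·6 + (3/5)·(-6) = -8/5
Paper: (1/5)·5 + (1/5)·(-7) + (3/5)·(-1) = -1
Scissors: (1/5)·(-7) + (1/5)·(-1) + (3/5)·7 = 13/5
Highest expected payoff is 13/5, from Scissors.

Scissors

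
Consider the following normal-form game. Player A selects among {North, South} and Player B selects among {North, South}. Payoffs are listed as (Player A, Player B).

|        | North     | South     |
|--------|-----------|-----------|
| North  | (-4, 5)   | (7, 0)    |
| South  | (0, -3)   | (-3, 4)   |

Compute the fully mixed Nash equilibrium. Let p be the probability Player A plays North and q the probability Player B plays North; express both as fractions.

Each player's mixing probability is pinned down by making the *other* player indifferent.
Player B indifferent between North and South: p·5 + (1−p)·(-3) = p·0 + (1−p)·4 ⟹ (-3) + 8p = 4 + (-4)p ⟹ p = 7/12.
Player A indifferent between North and South: q·(-4) + (1−q)·7 = q·0 + (1−q)·(-3) ⟹ 7 + (-11)q = (-3) + 3q ⟹ q = 5/7.

p = 7/12, q = 5/7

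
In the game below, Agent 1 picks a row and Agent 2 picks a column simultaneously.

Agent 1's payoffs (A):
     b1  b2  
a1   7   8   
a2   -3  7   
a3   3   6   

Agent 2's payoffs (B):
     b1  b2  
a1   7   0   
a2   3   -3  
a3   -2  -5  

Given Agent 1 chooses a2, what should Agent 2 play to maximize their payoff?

With Agent 1 fixed at a2, Agent 2's payoffs are: b1 → 3, b2 → -3.
The maximum is 3, achieved by b1.

b1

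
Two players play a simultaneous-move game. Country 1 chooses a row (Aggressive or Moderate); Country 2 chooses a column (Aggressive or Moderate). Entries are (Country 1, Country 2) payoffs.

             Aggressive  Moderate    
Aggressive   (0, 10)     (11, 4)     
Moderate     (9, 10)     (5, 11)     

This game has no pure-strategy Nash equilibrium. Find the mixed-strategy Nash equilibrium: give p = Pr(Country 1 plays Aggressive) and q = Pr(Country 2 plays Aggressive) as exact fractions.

In a mixed NE each player is indifferent between their pure strategies, so the opponent's mix sets the indifference.
Country 2 indifferent between Aggressive and Moderate: p·10 + (1−p)·10 = p·4 + (1−p)·11 ⟹ 10 + 0p = 11 + (-7)p ⟹ p = 1/7.
Country 1 indifferent between Aggressive and Moderate: q·0 + (1−q)·11 = q·9 + (1−q)·5 ⟹ 11 + (-11)q = 5 + 4q ⟹ q = 2/5.

p = 1/7, q = 2/5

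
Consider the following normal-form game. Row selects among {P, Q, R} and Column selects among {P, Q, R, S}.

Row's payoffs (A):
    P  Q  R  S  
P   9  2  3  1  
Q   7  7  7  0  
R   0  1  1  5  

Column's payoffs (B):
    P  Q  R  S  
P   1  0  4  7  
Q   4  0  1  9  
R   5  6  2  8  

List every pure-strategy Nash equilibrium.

Check mutual best responses: a cell is a NE iff neither player can gain by unilaterally deviating.
Row's best responses — vs P: P (payoff 9); vs Q: Q (payoff 7); vs R: Q (payoff 7); vs S: R (payoff 5).
Column's best responses — vs P: S (payoff 7); vs Q: S (payoff 9); vs R: S (payoff 8).
The only mutual best response is (R, S); neither player gains by switching there.

(R, S)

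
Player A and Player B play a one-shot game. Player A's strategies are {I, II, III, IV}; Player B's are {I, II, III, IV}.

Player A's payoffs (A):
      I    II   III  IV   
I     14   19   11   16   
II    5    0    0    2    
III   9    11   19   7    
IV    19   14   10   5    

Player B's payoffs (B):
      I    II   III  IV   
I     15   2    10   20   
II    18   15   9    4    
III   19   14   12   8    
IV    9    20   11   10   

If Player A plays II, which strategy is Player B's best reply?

With Player A fixed at II, Player B's payoffs are: I → 18, II → 15, III → 9, IV → 4.
The maximum is 18, achieved by I.

I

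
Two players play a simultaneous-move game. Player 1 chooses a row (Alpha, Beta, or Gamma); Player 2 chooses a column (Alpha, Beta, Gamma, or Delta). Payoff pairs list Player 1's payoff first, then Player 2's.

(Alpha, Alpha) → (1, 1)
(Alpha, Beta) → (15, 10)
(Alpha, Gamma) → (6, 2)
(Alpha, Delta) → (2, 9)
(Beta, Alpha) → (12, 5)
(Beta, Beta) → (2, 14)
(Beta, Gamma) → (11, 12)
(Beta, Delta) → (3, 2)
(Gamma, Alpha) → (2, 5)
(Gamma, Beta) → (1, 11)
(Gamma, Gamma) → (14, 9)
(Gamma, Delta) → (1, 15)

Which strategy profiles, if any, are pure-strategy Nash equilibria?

(Alpha, Beta)

Check mutual best responses: a cell is a NE iff neither player can gain by unilaterally deviating.
Player 1's best responses — vs Alpha: Beta (payoff 12); vs Beta: Alpha (payoff 15); vs Gamma: Gamma (payoff 14); vs Delta: Beta (payoff 3).
Player 2's best responses — vs Alpha: Beta (payoff 10); vs Beta: Beta (payoff 14); vs Gamma: Delta (payoff 15).
The only mutual best response is (Alpha, Beta); neither player gains by switching there.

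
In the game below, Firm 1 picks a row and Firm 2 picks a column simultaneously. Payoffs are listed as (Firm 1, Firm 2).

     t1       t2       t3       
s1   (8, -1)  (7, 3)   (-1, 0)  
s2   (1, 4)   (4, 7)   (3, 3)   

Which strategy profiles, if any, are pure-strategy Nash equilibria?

(s1, t2)

A profile is a Nash equilibrium when each player is best-responding to the other.
Firm 1's best responses — vs t1: s1 (payoff 8); vs t2: s1 (payoff 7); vs t3: s2 (payoff 3).
Firm 2's best responses — vs s1: t2 (payoff 3); vs s2: t2 (payoff 7).
The only mutual best response is (s1, t2); neither player gains by switching there.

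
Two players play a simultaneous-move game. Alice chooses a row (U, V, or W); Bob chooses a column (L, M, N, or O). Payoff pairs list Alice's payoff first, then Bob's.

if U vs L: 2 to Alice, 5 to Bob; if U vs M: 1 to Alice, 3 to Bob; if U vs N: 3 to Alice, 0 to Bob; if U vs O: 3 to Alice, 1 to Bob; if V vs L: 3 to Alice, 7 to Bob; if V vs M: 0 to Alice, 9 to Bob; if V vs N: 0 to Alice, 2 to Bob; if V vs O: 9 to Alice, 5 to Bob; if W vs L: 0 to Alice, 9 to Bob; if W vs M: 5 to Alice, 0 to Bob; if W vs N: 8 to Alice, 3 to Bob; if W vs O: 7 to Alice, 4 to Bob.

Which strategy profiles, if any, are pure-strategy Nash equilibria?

Check mutual best responses: a cell is a NE iff neither player can gain by unilaterally deviating.
Alice's best responses — vs L: V (payoff 3); vs M: W (payoff 5); vs N: W (payoff 8); vs O: V (payoff 9).
Bob's best responses — vs U: L (payoff 5); vs V: M (payoff 9); vs W: L (payoff 9).
No cell has both players best-responding. For instance, Alice's best reply to L is V, but against V Bob prefers M over L.

There is no pure-strategy Nash equilibrium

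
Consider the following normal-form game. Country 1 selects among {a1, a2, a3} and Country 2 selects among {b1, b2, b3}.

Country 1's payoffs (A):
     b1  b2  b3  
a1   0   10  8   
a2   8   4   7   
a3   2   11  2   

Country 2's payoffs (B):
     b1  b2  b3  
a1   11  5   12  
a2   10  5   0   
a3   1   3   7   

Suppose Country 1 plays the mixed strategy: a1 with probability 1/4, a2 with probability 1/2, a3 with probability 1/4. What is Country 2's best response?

b1

Country 2's best reply maximizes expected payoff against the mix.
b1: (1/4)·11 + (1/2)·10 + (1/4)·1 = 8
b2: (1/4)·5 + (1/2)·5 + (1/4)·3 = 9/2
b3: (1/4)·12 + (1/2)·0 + (1/4)·7 = 19/4
Highest expected payoff is 8, from b1.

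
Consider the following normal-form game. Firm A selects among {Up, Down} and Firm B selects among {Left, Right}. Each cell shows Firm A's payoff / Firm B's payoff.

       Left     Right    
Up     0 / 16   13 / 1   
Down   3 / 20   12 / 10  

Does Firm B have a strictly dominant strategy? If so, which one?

Left

Check whether one of Firm B's strategies beats all alternatives regardless of what the opponent does.
Left strictly dominates: vs Up: 16 > 1; vs Down: 20 > 10.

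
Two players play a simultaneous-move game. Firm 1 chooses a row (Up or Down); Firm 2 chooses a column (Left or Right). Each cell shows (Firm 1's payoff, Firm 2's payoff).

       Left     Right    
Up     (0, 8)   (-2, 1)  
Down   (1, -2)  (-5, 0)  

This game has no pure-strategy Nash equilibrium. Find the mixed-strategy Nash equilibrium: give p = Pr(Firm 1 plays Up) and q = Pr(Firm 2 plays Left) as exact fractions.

In a mixed NE each player is indifferent between their pure strategies, so the opponent's mix sets the indifference.
Firm 2 indifferent between Left and Right: p·8 + (1−p)·(-2) = p·1 + (1−p)·0 ⟹ (-2) + 10p = 0 + 1p ⟹ p = 2/9.
Firm 1 indifferent between Up and Down: q·0 + (1−q)·(-2) = q·1 + (1−q)·(-5) ⟹ (-2) + 2q = (-5) + 6q ⟹ q = 3/4.

p = 2/9, q = 3/4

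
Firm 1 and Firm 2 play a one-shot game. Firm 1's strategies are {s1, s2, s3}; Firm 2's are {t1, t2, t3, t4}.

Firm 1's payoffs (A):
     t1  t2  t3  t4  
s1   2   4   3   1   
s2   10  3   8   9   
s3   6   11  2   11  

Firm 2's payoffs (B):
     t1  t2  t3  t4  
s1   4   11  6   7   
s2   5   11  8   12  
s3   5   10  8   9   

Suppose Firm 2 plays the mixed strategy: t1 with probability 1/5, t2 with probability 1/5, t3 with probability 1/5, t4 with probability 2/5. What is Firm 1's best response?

Compute Firm 1's expected payoff from each pure strategy against the given mix.
s1: (1/5)·2 + (1/5)·4 + (1/5)·3 + (2/5)·1 = 11/5
s2: (1/5)·10 + (1/5)·3 + (1/5)·8 + (2/5)·9 = 39/5
s3: (1/5)·6 + (1/5)·11 + (1/5)·2 + (2/5)·11 = 41/5
Highest expected payoff is 41/5, from s3.

s3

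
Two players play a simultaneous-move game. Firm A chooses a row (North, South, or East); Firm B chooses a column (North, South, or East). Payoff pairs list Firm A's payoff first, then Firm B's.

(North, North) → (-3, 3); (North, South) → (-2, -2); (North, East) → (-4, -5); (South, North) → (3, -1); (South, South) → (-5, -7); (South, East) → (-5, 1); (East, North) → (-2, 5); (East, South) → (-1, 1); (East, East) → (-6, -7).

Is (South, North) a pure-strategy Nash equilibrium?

Holding Firm B at North: Firm A gets 3 from South, versus -3 from North, -2 from East. No profitable deviation for Firm A.
Holding Firm A at South: Firm B gets -1 from North but could get 1 by switching to East. Firm B has a profitable deviation.

No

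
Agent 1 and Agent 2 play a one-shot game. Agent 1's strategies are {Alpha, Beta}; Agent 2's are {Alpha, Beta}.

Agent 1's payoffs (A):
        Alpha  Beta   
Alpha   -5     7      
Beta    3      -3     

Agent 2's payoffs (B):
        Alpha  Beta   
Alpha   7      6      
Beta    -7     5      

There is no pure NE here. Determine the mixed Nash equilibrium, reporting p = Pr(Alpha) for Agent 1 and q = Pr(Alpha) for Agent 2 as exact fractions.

In a mixed NE each player is indifferent between their pure strategies, so the opponent's mix sets the indifference.
Agent 2 indifferent between Alpha and Beta: p·7 + (1−p)·(-7) = p·6 + (1−p)·5 ⟹ (-7) + 14p = 5 + 1p ⟹ p = 12/13.
Agent 1 indifferent between Alpha and Beta: q·(-5) + (1−q)·7 = q·3 + (1−q)·(-3) ⟹ 7 + (-12)q = (-3) + 6q ⟹ q = 5/9.

p = 12/13, q = 5/9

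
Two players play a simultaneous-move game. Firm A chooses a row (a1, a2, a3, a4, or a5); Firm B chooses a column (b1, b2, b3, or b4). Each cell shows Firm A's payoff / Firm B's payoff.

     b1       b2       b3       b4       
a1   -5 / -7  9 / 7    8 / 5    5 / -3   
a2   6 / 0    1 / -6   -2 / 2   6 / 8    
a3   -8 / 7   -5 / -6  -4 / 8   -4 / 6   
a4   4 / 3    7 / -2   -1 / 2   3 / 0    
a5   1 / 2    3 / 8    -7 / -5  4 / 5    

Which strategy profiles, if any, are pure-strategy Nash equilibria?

(a1, b2) and (a2, b4)

A profile is a Nash equilibrium when each player is best-responding to the other.
Firm A's best responses — vs b1: a2 (payoff 6); vs b2: a1 (payoff 9); vs b3: a1 (payoff 8); vs b4: a2 (payoff 6).
Firm B's best responses — vs a1: b2 (payoff 7); vs a2: b4 (payoff 8); vs a3: b3 (payoff 8); vs a4: b1 (payoff 3); vs a5: b2 (payoff 8).
Mutual best responses occur at (a1, b2) and (a2, b4); at each, neither player gains by switching.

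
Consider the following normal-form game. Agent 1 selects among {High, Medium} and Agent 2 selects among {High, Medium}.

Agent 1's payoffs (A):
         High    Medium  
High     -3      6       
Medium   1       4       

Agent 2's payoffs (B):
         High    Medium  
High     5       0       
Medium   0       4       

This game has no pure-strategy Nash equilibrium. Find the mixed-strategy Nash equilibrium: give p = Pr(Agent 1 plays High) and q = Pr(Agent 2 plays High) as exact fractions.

p = 4/9, q = 1/3

In a mixed NE each player is indifferent between their pure strategies, so the opponent's mix sets the indifference.
Agent 2 indifferent between High and Medium: p·5 + (1−p)·0 = p·0 + (1−p)·4 ⟹ 0 + 5p = 4 + (-4)p ⟹ p = 4/9.
Agent 1 indifferent between High and Medium: q·(-3) + (1−q)·6 = q·1 + (1−q)·4 ⟹ 6 + (-9)q = 4 + (-3)q ⟹ q = 1/3.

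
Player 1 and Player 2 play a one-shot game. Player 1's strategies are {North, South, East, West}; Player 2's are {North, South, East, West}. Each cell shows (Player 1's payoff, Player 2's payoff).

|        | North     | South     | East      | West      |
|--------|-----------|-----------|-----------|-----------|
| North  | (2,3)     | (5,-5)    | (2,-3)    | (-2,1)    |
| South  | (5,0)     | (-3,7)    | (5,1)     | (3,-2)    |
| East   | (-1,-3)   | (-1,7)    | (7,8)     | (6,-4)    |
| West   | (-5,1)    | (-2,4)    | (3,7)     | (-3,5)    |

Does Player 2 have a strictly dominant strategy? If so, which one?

None

A strategy is strictly dominant if it gives Player 2 a strictly higher payoff than every other strategy, against every choice by the opponent.
North is not dominant: against South, South gives 7 > 0.
South is not dominant: against North, North gives 3 > -5.
East is not dominant: against North, North gives 3 > -3.
West is not dominant: against North, North gives 3 > 1.
No single strategy is best against every opponent action.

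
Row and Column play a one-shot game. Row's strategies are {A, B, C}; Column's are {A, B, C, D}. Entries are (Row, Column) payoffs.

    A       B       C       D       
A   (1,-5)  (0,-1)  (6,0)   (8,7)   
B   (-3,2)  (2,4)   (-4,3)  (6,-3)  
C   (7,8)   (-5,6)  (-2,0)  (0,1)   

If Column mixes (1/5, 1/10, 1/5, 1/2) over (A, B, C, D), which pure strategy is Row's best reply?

A

Row's best reply maximizes expected payoff against the mix.
A: (1/5)·1 + (1/10)·0 + (1/5)·6 + (1/2)·8 = 27/5
B: (1/5)·(-3) + (1/10)·2 + (1/5)·(-4) + (1/2)·6 = 9/5
C: (1/5)·7 + (1/10)·(-5) + (1/5)·(-2) + (1/2)·0 = 1/2
Highest expected payoff is 27/5, from A.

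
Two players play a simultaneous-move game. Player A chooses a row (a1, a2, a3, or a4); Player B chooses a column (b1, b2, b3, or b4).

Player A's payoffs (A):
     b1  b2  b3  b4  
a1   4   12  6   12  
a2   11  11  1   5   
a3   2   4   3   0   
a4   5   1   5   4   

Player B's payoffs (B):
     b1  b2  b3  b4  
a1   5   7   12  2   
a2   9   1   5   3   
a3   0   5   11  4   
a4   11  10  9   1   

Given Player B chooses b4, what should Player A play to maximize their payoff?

a1

With Player B fixed at b4, Player A's payoffs are: a1 → 12, a2 → 5, a3 → 0, a4 → 4.
The maximum is 12, achieved by a1.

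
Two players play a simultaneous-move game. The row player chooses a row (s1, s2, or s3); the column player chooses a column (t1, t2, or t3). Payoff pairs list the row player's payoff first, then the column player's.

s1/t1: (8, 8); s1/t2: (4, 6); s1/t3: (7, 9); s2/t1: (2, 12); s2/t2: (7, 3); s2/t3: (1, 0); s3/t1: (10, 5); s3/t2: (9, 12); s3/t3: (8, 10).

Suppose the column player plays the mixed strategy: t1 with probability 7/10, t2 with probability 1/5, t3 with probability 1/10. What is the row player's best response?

Compute the row player's expected payoff from each pure strategy against the given mix.
s1: (7/10)·8 + (1/5)·4 + (1/10)·7 = 71/10
s2: (7/10)·2 + (1/5)·7 + (1/10)·1 = 29/10
s3: (7/10)·10 + (1/5)·9 + (1/10)·8 = 48/5
Highest expected payoff is 48/5, from s3.

s3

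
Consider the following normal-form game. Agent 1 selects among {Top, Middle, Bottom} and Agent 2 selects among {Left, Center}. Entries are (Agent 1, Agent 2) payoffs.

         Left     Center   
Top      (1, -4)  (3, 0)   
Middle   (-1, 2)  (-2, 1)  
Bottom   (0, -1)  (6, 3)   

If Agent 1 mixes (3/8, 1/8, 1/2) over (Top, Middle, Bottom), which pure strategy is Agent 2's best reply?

Compute Agent 2's expected payoff from each pure strategy against the given mix.
Left: (3/8)·(-4) + (1/8)·2 + (1/2)·(-1) = -7/4
Center: (3/8)·0 + (1/8)·1 + (1/2)·3 = 13/8
Highest expected payoff is 13/8, from Center.

Center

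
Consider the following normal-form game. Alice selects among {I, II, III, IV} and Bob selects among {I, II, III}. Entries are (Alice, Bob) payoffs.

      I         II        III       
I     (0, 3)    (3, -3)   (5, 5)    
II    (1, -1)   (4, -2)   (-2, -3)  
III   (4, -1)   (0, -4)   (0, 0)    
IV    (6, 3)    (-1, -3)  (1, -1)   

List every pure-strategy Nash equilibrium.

(I, III) and (IV, I)

Find each player's best response to every opponent strategy; NE are the intersections.
Alice's best responses — vs I: IV (payoff 6); vs II: II (payoff 4); vs III: I (payoff 5).
Bob's best responses — vs I: III (payoff 5); vs II: I (payoff -1); vs III: III (payoff 0); vs IV: I (payoff 3).
Mutual best responses occur at (I, III) and (IV, I); at each, neither player gains by switching.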